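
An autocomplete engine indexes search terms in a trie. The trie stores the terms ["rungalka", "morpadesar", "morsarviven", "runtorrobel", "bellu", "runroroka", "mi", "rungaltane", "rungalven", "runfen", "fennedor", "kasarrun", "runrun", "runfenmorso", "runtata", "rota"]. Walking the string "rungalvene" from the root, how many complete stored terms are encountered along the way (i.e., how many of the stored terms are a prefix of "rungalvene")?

Walk "rungalvene" from the root; an end-of-word marker is hit whenever a stored word is a prefix of "rungalvene".
Prefixes of the query that are stored words: "rungalven"
Count: 1

1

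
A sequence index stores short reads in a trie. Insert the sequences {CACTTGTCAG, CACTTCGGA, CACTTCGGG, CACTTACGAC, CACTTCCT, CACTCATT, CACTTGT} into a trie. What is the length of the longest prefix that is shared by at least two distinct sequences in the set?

Equivalently: take the maximum, over all pairs, of their longest common prefix length.
"CACTTCGGA" and "CACTTCGGG" agree on "CACTTCGG" (8 characters) before diverging; nothing deeper is shared.
Longest shared-prefix length: 8

8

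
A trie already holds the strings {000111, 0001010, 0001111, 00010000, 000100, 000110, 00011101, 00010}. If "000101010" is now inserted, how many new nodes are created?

2

The longest prefix of "000101010" already in the trie is "0001010" (length 7).
So 9 − 7 = 2 new nodes.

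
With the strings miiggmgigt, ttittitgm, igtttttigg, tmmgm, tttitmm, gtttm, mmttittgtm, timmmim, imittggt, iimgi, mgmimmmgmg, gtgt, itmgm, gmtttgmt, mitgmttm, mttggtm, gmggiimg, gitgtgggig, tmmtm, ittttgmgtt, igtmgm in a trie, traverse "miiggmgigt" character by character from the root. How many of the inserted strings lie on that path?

Walk "miiggmgigt" from the root; an end-of-word marker is hit whenever a stored word is a prefix of "miiggmgigt".
Prefixes of the query that are stored words: "miiggmgigt"
Count: 1

1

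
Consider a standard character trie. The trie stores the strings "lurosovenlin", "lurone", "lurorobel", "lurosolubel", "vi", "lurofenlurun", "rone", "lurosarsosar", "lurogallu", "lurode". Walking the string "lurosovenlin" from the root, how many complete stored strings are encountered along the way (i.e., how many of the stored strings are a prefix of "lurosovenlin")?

1

Check each prefix of "lurosovenlin" against the stored set — each match is an end-marker on the path.
Prefixes of the query that are stored words: "lurosovenlin"
Count: 1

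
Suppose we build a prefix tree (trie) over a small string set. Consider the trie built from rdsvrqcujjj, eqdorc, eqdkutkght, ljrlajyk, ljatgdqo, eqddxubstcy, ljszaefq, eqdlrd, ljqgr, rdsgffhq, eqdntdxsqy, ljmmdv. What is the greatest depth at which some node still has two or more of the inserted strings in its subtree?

3

Equivalently: take the maximum, over all pairs, of their longest common prefix length.
"eqddxubstcy" and "eqdkutkght" agree on "eqd" (3 characters) before diverging; nothing deeper is shared.
Longest shared-prefix length: 3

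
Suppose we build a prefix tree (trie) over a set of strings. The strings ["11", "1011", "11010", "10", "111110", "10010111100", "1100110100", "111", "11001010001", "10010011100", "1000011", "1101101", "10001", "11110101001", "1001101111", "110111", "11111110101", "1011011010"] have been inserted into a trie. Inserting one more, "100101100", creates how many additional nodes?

Walking "100101100" from the root, the first 7 characters ("1001011") follow existing edges; "0" is the first miss.
New nodes needed: |"100101100"| − 7 = 9 − 7 = 2.

2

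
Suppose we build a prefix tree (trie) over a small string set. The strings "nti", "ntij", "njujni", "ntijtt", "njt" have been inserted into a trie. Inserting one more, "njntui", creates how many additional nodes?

4

"nj" is already a path in the trie; the remaining "ntui" must be added.
New nodes needed: |"njntui"| − 2 = 6 − 2 = 4.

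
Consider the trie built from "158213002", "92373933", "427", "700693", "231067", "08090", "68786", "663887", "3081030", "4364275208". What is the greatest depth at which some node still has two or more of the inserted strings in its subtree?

Look for the deepest trie node that still has at least two words in its subtree.
e.g. "427" and "4364275208" share the prefix "4" of length 1; no pair shares a longer one.
Longest shared-prefix length: 1

1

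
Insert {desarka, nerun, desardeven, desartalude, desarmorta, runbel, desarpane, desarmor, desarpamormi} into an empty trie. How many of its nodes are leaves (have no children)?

8

A leaf is a node with no children — equivalently, the end of a word that is not a proper prefix of any other stored word.
Those words: "desardeven", "desarka", "desarmorta", "desarpamormi", "desarpane", "desartalude", "nerun", "runbel"
Leaf count: 8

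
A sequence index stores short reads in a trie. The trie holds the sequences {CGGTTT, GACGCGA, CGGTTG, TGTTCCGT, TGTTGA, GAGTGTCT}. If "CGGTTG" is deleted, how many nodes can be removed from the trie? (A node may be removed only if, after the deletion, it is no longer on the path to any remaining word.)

1

After clearing the end-marker at "CGGTTG", prune upward until reaching a node still needed by another word.
The suffix "G" (1 node) is used only by "CGGTTG"; the node for "CGGTT" still has the child "T", so pruning stops there.
Nodes removed: 1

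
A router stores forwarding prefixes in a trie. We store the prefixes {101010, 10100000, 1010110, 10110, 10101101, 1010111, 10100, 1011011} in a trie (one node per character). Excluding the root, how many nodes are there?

18

Insert word by word; a character creates a node only if that edge doesn't already exist:
  "101010" → 6 new (1, 0, 1, 0, 1, 0)
  "10100000" → prefix "1010" already present; 4 new (0, 0, 0, 0)
  "1010110" → prefix "10101" already present; 2 new (1, 0)
  "10110" → prefix "101" already present; 2 new (1, 0)
  "10101101" → prefix "1010110" already present; 1 new (1)
  "1010111" → prefix "101011" already present; 1 new (1)
  "10100" → prefix "10100" already present; 0 new (none)
  "1011011" → prefix "10110" already present; 2 new (1, 1)
Total nodes = 6 + 4 + 2 + 2 + 1 + 1 + 0 + 2 = 18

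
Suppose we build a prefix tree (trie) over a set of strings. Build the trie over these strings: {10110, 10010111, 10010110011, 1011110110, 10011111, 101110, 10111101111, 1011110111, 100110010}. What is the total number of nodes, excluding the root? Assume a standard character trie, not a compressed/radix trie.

For each word, the new-node count is its length minus the longest prefix already in the trie:
  "10110" → 5 new (1, 0, 1, 1, 0)
  "10010111" → prefix "10" already present; 6 new (0, 1, 0, 1, 1, 1)
  "10010110011" → prefix "1001011" already present; 4 new (0, 0, 1, 1)
  "1011110110" → prefix "1011" already present; 6 new (1, 1, 0, 1, 1, 0)
  "10011111" → prefix "1001" already present; 4 new (1, 1, 1, 1)
  "101110" → prefix "10111" already present; 1 new (0)
  "10111101111" → prefix "101111011" already present; 2 new (1, 1)
  "1011110111" → prefix "1011110111" already present; 0 new (none)
  "100110010" → prefix "10011" already present; 4 new (0, 0, 1, 0)
Total nodes = 5 + 6 + 4 + 6 + 4 + 1 + 2 + 0 + 4 = 32

32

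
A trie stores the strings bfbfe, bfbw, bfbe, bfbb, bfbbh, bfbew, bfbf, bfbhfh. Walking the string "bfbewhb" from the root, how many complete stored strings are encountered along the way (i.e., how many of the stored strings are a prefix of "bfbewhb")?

Check each prefix of "bfbewhb" against the stored set — each match is an end-marker on the path.
Prefixes of the query that are stored words: "bfbe", "bfbew"
Count: 2

2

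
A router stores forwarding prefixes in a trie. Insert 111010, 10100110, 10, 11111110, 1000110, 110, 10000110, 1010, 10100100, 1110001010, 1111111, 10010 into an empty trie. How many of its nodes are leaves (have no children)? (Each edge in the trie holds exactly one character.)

9

A leaf is a node with no children — equivalently, the end of a word that is not a proper prefix of any other stored word.
Those words: "10000110", "1000110", "10010", "10100100", "10100110", "110", "1110001010", "111010", "11111110"
Leaf count: 9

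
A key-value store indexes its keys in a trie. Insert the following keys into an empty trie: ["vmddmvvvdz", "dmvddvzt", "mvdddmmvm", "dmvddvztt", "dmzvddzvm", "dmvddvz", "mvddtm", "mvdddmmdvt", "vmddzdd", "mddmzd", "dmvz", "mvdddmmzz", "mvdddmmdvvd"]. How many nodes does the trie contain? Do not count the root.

Insert word by word; a character creates a node only if that edge doesn't already exist:
  "vmddmvvvdz" → 10 new (v, m, d, d, m, v, v, v, d, z)
  "dmvddvzt" → 8 new (d, m, v, d, d, v, z, t)
  "mvdddmmvm" → 9 new (m, v, d, d, d, m, m, v, m)
  "dmvddvztt" → prefix "dmvddvzt" already present; 1 new (t)
  "dmzvddzvm" → prefix "dm" already present; 7 new (z, v, d, d, z, v, m)
  "dmvddvz" → prefix "dmvddvz" already present; 0 new (none)
  "mvddtm" → prefix "mvdd" already present; 2 new (t, m)
  "mvdddmmdvt" → prefix "mvdddmm" already present; 3 new (d, v, t)
  "vmddzdd" → prefix "vmdd" already present; 3 new (z, d, d)
  "mddmzd" → prefix "m" already present; 5 new (d, d, m, z, d)
  "dmvz" → prefix "dmv" already present; 1 new (z)
  "mvdddmmzz" → prefix "mvdddmm" already present; 2 new (z, z)
  "mvdddmmdvvd" → prefix "mvdddmmdv" already present; 2 new (v, d)
Total nodes = 10 + 8 + 9 + 1 + 7 + 0 + 2 + 3 + 3 + 5 + 1 + 2 + 2 = 53

53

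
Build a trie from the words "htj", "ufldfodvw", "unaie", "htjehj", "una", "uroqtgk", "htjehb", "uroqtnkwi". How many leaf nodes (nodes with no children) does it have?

6

Leaves are exactly the stored words that no other stored word extends.
Those words: "htjehb", "htjehj", "ufldfodvw", "unaie", "uroqtgk", "uroqtnkwi"
Leaf count: 6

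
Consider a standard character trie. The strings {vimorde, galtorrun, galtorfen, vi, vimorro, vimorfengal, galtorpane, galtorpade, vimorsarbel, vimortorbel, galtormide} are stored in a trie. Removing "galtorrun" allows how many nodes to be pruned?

Walk "galtorrun" from the leaf back toward the root, removing each node that no remaining word uses.
The suffix "run" (3 nodes) is used only by "galtorrun"; the node for "galtor" still has the child "f", so pruning stops there.
Nodes removed: 3

3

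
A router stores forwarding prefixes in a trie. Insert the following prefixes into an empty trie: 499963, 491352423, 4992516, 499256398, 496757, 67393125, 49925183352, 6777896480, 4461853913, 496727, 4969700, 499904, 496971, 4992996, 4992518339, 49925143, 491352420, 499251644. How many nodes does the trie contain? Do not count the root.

73

Count nodes per top-level branch (shared prefixes stored once):
  '4'-branch (4461853913, 491352420, 491352423, 496727, 496757, 4969700, 496971, 49925143, 4992516, 499251644, 49925183352, 4992518339, 499256398, 4992996, 499904, 499963): 57 nodes
  '6'-branch (67393125, 6777896480): 16 nodes
Sum: 73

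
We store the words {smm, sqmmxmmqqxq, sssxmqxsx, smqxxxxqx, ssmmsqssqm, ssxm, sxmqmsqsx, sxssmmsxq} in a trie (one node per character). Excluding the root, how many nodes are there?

For each word, the new-node count is its length minus the longest prefix already in the trie:
  "smm" → 3 new (s, m, m)
  "sqmmxmmqqxq" → prefix "s" already present; 10 new (q, m, m, x, m, m, q, q, x, q)
  "sssxmqxsx" → prefix "s" already present; 8 new (s, s, x, m, q, x, s, x)
  "smqxxxxqx" → prefix "sm" already present; 7 new (q, x, x, x, x, q, x)
  "ssmmsqssqm" → prefix "ss" already present; 8 new (m, m, s, q, s, s, q, m)
  "ssxm" → prefix "ss" already present; 2 new (x, m)
  "sxmqmsqsx" → prefix "s" already present; 8 new (x, m, q, m, s, q, s, x)
  "sxssmmsxq" → prefix "sx" already present; 7 new (s, s, m, m, s, x, q)
Total nodes = 3 + 10 + 8 + 7 + 8 + 2 + 8 + 7 = 53

53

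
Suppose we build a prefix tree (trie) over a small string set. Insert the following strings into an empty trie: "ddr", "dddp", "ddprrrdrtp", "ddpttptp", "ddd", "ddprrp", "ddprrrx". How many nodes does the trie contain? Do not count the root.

20

Trie structure (* marks end of a word):
(root)
└─ d
   └─ d
      ├─ d *
      │  └─ p *
      ├─ p
      │  ├─ r
      │  │  └─ r
      │  │     ├─ p *
      │  │     └─ r
      │  │        ├─ d
      │  │        │  └─ r
      │  │        │     └─ t
      │  │        │        └─ p *
      │  │        └─ x *
      │  └─ t
      │     └─ t
      │        └─ p
      │           └─ t
      │              └─ p *
      └─ r *
Counting every labelled node above: 20.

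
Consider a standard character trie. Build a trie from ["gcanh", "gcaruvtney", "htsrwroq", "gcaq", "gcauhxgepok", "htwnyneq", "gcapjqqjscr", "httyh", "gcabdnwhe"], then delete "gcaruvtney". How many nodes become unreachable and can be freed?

After clearing the end-marker at "gcaruvtney", prune upward until reaching a node still needed by another word.
The suffix "ruvtney" (7 nodes) is used only by "gcaruvtney"; the node for "gca" still has the child "n", so pruning stops there.
Nodes removed: 7

7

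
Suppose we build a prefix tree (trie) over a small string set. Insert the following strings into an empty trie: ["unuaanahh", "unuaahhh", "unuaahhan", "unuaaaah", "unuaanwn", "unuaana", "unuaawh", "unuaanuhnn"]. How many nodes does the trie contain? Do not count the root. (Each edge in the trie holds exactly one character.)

25

For each word, the new-node count is its length minus the longest prefix already in the trie:
  "unuaanahh" → 9 new (u, n, u, a, a, n, a, h, h)
  "unuaahhh" → prefix "unuaa" already present; 3 new (h, h, h)
  "unuaahhan" → prefix "unuaahh" already present; 2 new (a, n)
  "unuaaaah" → prefix "unuaa" already present; 3 new (a, a, h)
  "unuaanwn" → prefix "unuaan" already present; 2 new (w, n)
  "unuaana" → prefix "unuaana" already present; 0 new (none)
  "unuaawh" → prefix "unuaa" already present; 2 new (w, h)
  "unuaanuhnn" → prefix "unuaan" already present; 4 new (u, h, n, n)
Total nodes = 9 + 3 + 2 + 3 + 2 + 0 + 2 + 4 = 25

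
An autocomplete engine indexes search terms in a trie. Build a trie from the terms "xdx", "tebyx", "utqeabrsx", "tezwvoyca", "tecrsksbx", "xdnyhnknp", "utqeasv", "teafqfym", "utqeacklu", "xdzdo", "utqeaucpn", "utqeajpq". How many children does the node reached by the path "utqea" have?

Follow the path "utqea" to its node, then look at its outgoing edges.
Characters that immediately follow "utqea" among the stored strings: {b, c, j, s, u}.
That node has 5 child edges.

5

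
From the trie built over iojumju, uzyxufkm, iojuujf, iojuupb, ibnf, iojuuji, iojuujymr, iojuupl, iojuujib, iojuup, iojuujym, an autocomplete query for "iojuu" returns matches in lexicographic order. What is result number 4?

iojuujym

DFS of the "iojuu" subtree visits, in order: "iojuujf", "iojuuji", "iojuujib", "iojuujym", "iojuujymr", "iojuup", "iojuupb", "iojuupl"
Position 4: iojuujym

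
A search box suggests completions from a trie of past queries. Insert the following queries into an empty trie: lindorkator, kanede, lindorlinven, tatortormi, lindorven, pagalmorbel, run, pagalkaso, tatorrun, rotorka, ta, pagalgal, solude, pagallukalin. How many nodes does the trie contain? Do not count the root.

Insert word by word; a character creates a node only if that edge doesn't already exist:
  "lindorkator" → 11 new (l, i, n, d, o, r, k, a, t, o, r)
  "kanede" → 6 new (k, a, n, e, d, e)
  "lindorlinven" → prefix "lindor" already present; 6 new (l, i, n, v, e, n)
  "tatortormi" → 10 new (t, a, t, o, r, t, o, r, m, i)
  "lindorven" → prefix "lindor" already present; 3 new (v, e, n)
  "pagalmorbel" → 11 new (p, a, g, a, l, m, o, r, b, e, l)
  "run" → 3 new (r, u, n)
  "pagalkaso" → prefix "pagal" already present; 4 new (k, a, s, o)
  "tatorrun" → prefix "tator" already present; 3 new (r, u, n)
  "rotorka" → prefix "r" already present; 6 new (o, t, o, r, k, a)
  "ta" → prefix "ta" already present; 0 new (none)
  "pagalgal" → prefix "pagal" already present; 3 new (g, a, l)
  "solude" → 6 new (s, o, l, u, d, e)
  "pagallukalin" → prefix "pagal" already present; 7 new (l, u, k, a, l, i, n)
Total nodes = 11 + 6 + 6 + 10 + 3 + 11 + 3 + 4 + 3 + 6 + 0 + 3 + 6 + 7 = 79

79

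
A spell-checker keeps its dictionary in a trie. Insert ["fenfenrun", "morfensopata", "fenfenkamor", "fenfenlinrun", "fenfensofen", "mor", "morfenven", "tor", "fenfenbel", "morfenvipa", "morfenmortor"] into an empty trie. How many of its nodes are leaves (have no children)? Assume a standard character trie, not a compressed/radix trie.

Leaves are exactly the stored words that no other stored word extends.
Those words: "fenfenbel", "fenfenkamor", "fenfenlinrun", "fenfenrun", "fenfensofen", "morfenmortor", "morfensopata", "morfenven", "morfenvipa", "tor"
Leaf count: 10

10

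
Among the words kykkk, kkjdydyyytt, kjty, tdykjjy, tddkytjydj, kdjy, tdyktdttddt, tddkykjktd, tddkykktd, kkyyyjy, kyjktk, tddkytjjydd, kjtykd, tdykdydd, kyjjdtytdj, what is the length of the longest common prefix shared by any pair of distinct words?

7

The deepest shared node is where two words last agree before diverging.
"tddkytjjydd" and "tddkytjydj" agree on "tddkytj" (7 characters) before diverging; nothing deeper is shared.
Longest shared-prefix length: 7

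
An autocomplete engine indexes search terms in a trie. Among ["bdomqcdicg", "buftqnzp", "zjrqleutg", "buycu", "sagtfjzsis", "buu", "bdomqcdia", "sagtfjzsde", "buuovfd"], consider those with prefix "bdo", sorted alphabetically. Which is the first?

bdomqcdia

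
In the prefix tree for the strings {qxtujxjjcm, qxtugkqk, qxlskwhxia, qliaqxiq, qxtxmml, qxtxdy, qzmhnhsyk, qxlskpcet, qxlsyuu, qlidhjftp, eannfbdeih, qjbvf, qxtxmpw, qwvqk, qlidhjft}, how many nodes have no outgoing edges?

Leaves are exactly the stored words that no other stored word extends.
Those words: "eannfbdeih", "qjbvf", "qliaqxiq", "qlidhjftp", "qwvqk", "qxlskpcet", "qxlskwhxia", "qxlsyuu", "qxtugkqk", "qxtujxjjcm", "qxtxdy", "qxtxmml", "qxtxmpw", "qzmhnhsyk"
Leaf count: 14

14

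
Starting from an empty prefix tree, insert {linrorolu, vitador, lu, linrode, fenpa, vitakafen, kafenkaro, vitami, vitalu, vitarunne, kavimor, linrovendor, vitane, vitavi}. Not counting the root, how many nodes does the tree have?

Insert word by word; a character creates a node only if that edge doesn't already exist:
  "linrorolu" → 9 new (l, i, n, r, o, r, o, l, u)
  "vitador" → 7 new (v, i, t, a, d, o, r)
  "lu" → prefix "l" already present; 1 new (u)
  "linrode" → prefix "linro" already present; 2 new (d, e)
  "fenpa" → 5 new (f, e, n, p, a)
  "vitakafen" → prefix "vita" already present; 5 new (k, a, f, e, n)
  "kafenkaro" → 9 new (k, a, f, e, n, k, a, r, o)
  "vitami" → prefix "vita" already present; 2 new (m, i)
  "vitalu" → prefix "vita" already present; 2 new (l, u)
  "vitarunne" → prefix "vita" already present; 5 new (r, u, n, n, e)
  "kavimor" → prefix "ka" already present; 5 new (v, i, m, o, r)
  "linrovendor" → prefix "linro" already present; 6 new (v, e, n, d, o, r)
  "vitane" → prefix "vita" already present; 2 new (n, e)
  "vitavi" → prefix "vita" already present; 2 new (v, i)
Total nodes = 9 + 7 + 1 + 2 + 5 + 5 + 9 + 2 + 2 + 5 + 5 + 6 + 2 + 2 = 62

62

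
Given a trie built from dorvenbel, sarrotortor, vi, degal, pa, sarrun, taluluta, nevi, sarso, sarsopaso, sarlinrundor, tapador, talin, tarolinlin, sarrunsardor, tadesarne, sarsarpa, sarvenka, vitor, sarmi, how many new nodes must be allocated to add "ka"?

"ka" shares no prefix with any stored word, so all 2 characters open new nodes.
2 − 0 = 2 new nodes.

2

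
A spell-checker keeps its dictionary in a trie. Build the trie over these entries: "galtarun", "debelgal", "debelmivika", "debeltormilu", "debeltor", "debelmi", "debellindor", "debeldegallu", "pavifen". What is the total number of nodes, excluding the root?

49

Insert word by word; a character creates a node only if that edge doesn't already exist:
  "galtarun" → 8 new (g, a, l, t, a, r, u, n)
  "debelgal" → 8 new (d, e, b, e, l, g, a, l)
  "debelmivika" → prefix "debel" already present; 6 new (m, i, v, i, k, a)
  "debeltormilu" → prefix "debel" already present; 7 new (t, o, r, m, i, l, u)
  "debeltor" → prefix "debeltor" already present; 0 new (none)
  "debelmi" → prefix "debelmi" already present; 0 new (none)
  "debellindor" → prefix "debel" already present; 6 new (l, i, n, d, o, r)
  "debeldegallu" → prefix "debel" already present; 7 new (d, e, g, a, l, l, u)
  "pavifen" → 7 new (p, a, v, i, f, e, n)
Total nodes = 8 + 8 + 6 + 7 + 0 + 0 + 6 + 7 + 7 = 49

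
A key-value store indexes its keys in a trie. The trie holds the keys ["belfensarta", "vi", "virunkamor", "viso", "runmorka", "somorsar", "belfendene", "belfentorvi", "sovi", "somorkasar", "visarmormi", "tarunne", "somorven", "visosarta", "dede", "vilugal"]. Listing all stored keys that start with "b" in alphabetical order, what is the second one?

belfensarta

Words with prefix "b", in lexicographic order: "belfendene", "belfensarta", "belfentorvi"
Position 2: belfensarta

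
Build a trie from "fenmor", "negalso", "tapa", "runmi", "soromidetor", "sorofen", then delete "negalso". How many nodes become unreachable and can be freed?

7

After clearing the end-marker at "negalso", prune upward until reaching a node still needed by another word.
No other word shares any prefix with "negalso", so all 7 of its nodes go.
Nodes removed: 7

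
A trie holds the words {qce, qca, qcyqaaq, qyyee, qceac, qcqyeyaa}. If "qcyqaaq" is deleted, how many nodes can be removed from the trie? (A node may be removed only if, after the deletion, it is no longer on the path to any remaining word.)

5

A node on "qcyqaaq"'s path can go only if nothing else ends at it or branches off below it.
The suffix "yqaaq" (5 nodes) is used only by "qcyqaaq"; the node for "qc" still has the child "e", so pruning stops there.
Nodes removed: 5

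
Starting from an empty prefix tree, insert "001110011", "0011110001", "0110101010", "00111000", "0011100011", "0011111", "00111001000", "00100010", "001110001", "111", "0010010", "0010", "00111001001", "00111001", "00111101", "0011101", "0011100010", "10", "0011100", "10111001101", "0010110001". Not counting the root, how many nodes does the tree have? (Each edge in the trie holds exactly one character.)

For each word, the new-node count is its length minus the longest prefix already in the trie:
  "001110011" → 9 new (0, 0, 1, 1, 1, 0, 0, 1, 1)
  "0011110001" → prefix "00111" already present; 5 new (1, 0, 0, 0, 1)
  "0110101010" → prefix "0" already present; 9 new (1, 1, 0, 1, 0, 1, 0, 1, 0)
  "00111000" → prefix "0011100" already present; 1 new (0)
  "0011100011" → prefix "00111000" already present; 2 new (1, 1)
  "0011111" → prefix "001111" already present; 1 new (1)
  "00111001000" → prefix "00111001" already present; 3 new (0, 0, 0)
  "00100010" → prefix "001" already present; 5 new (0, 0, 0, 1, 0)
  "001110001" → prefix "001110001" already present; 0 new (none)
  "111" → 3 new (1, 1, 1)
  "0010010" → prefix "00100" already present; 2 new (1, 0)
  "0010" → prefix "0010" already present; 0 new (none)
  "00111001001" → prefix "0011100100" already present; 1 new (1)
  "00111001" → prefix "00111001" already present; 0 new (none)
  "00111101" → prefix "0011110" already present; 1 new (1)
  "0011101" → prefix "001110" already present; 1 new (1)
  "0011100010" → prefix "001110001" already present; 1 new (0)
  "10" → prefix "1" already present; 1 new (0)
  "0011100" → prefix "0011100" already present; 0 new (none)
  "10111001101" → prefix "10" already present; 9 new (1, 1, 1, 0, 0, 1, 1, 0, 1)
  "0010110001" → prefix "0010" already present; 6 new (1, 1, 0, 0, 0, 1)
Total nodes = 9 + 5 + 9 + 1 + 2 + 1 + 3 + 5 + 0 + 3 + 2 + 0 + 1 + 0 + 1 + 1 + 1 + 1 + 0 + 9 + 6 = 60

60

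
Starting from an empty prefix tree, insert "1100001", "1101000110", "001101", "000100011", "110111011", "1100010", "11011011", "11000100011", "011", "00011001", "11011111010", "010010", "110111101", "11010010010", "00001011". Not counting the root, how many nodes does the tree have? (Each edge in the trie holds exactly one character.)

Insert word by word; a character creates a node only if that edge doesn't already exist:
  "1100001" → 7 new (1, 1, 0, 0, 0, 0, 1)
  "1101000110" → prefix "110" already present; 7 new (1, 0, 0, 0, 1, 1, 0)
  "001101" → 6 new (0, 0, 1, 1, 0, 1)
  "000100011" → prefix "00" already present; 7 new (0, 1, 0, 0, 0, 1, 1)
  "110111011" → prefix "1101" already present; 5 new (1, 1, 0, 1, 1)
  "1100010" → prefix "11000" already present; 2 new (1, 0)
  "11011011" → prefix "11011" already present; 3 new (0, 1, 1)
  "11000100011" → prefix "1100010" already present; 4 new (0, 0, 1, 1)
  "011" → prefix "0" already present; 2 new (1, 1)
  "00011001" → prefix "0001" already present; 4 new (1, 0, 0, 1)
  "11011111010" → prefix "110111" already present; 5 new (1, 1, 0, 1, 0)
  "010010" → prefix "01" already present; 4 new (0, 0, 1, 0)
  "110111101" → prefix "1101111" already present; 2 new (0, 1)
  "11010010010" → prefix "110100" already present; 5 new (1, 0, 0, 1, 0)
  "00001011" → prefix "000" already present; 5 new (0, 1, 0, 1, 1)
Total nodes = 7 + 7 + 6 + 7 + 5 + 2 + 3 + 4 + 2 + 4 + 5 + 4 + 2 + 5 + 5 = 68

68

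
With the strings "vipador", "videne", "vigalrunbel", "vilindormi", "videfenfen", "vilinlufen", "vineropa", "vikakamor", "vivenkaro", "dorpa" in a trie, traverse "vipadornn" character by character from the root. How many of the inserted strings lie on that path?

1

Traverse "vipadornn" character by character; count nodes along the way that are marked as word ends.
Prefixes of the query that are stored words: "vipador"
Count: 1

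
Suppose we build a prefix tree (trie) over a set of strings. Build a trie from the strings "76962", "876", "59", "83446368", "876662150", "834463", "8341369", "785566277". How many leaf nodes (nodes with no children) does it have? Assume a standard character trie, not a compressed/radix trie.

6

A leaf is a node with no children — equivalently, the end of a word that is not a proper prefix of any other stored word.
Those words: "59", "76962", "785566277", "8341369", "83446368", "876662150"
Leaf count: 6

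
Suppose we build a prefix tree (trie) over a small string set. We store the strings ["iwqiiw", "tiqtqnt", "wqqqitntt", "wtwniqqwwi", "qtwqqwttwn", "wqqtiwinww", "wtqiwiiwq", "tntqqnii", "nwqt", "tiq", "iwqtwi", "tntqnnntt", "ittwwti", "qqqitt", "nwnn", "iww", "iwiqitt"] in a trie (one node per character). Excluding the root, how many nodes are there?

For each word, the new-node count is its length minus the longest prefix already in the trie:
  "iwqiiw" → 6 new (i, w, q, i, i, w)
  "tiqtqnt" → 7 new (t, i, q, t, q, n, t)
  "wqqqitntt" → 9 new (w, q, q, q, i, t, n, t, t)
  "wtwniqqwwi" → prefix "w" already present; 9 new (t, w, n, i, q, q, w, w, i)
  "qtwqqwttwn" → 10 new (q, t, w, q, q, w, t, t, w, n)
  "wqqtiwinww" → prefix "wqq" already present; 7 new (t, i, w, i, n, w, w)
  "wtqiwiiwq" → prefix "wt" already present; 7 new (q, i, w, i, i, w, q)
  "tntqqnii" → prefix "t" already present; 7 new (n, t, q, q, n, i, i)
  "nwqt" → 4 new (n, w, q, t)
  "tiq" → prefix "tiq" already present; 0 new (none)
  "iwqtwi" → prefix "iwq" already present; 3 new (t, w, i)
  "tntqnnntt" → prefix "tntq" already present; 5 new (n, n, n, t, t)
  "ittwwti" → prefix "i" already present; 6 new (t, t, w, w, t, i)
  "qqqitt" → prefix "q" already present; 5 new (q, q, i, t, t)
  "nwnn" → prefix "nw" already present; 2 new (n, n)
  "iww" → prefix "iw" already present; 1 new (w)
  "iwiqitt" → prefix "iw" already present; 5 new (i, q, i, t, t)
Total nodes = 6 + 7 + 9 + 9 + 10 + 7 + 7 + 7 + 4 + 0 + 3 + 5 + 6 + 5 + 2 + 1 + 5 = 93

93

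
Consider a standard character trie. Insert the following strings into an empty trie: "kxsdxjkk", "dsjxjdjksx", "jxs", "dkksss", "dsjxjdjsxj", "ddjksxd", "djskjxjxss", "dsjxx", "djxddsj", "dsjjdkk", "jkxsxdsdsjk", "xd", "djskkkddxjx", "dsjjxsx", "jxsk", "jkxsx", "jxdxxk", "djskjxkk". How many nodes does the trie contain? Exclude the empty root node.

83

For each word, the new-node count is its length minus the longest prefix already in the trie:
  "kxsdxjkk" → 8 new (k, x, s, d, x, j, k, k)
  "dsjxjdjksx" → 10 new (d, s, j, x, j, d, j, k, s, x)
  "jxs" → 3 new (j, x, s)
  "dkksss" → prefix "d" already present; 5 new (k, k, s, s, s)
  "dsjxjdjsxj" → prefix "dsjxjdj" already present; 3 new (s, x, j)
  "ddjksxd" → prefix "d" already present; 6 new (d, j, k, s, x, d)
  "djskjxjxss" → prefix "d" already present; 9 new (j, s, k, j, x, j, x, s, s)
  "dsjxx" → prefix "dsjx" already present; 1 new (x)
  "djxddsj" → prefix "dj" already present; 5 new (x, d, d, s, j)
  "dsjjdkk" → prefix "dsj" already present; 4 new (j, d, k, k)
  "jkxsxdsdsjk" → prefix "j" already present; 10 new (k, x, s, x, d, s, d, s, j, k)
  "xd" → 2 new (x, d)
  "djskkkddxjx" → prefix "djsk" already present; 7 new (k, k, d, d, x, j, x)
  "dsjjxsx" → prefix "dsjj" already present; 3 new (x, s, x)
  "jxsk" → prefix "jxs" already present; 1 new (k)
  "jkxsx" → prefix "jkxsx" already present; 0 new (none)
  "jxdxxk" → prefix "jx" already present; 4 new (d, x, x, k)
  "djskjxkk" → prefix "djskjx" already present; 2 new (k, k)
Total nodes = 8 + 10 + 3 + 5 + 3 + 6 + 9 + 1 + 5 + 4 + 10 + 2 + 7 + 3 + 1 + 0 + 4 + 2 = 83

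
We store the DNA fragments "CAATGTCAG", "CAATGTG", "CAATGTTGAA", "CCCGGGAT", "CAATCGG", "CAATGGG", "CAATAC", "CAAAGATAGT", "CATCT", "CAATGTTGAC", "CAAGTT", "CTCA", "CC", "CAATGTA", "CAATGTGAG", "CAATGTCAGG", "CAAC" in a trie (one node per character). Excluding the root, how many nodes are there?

50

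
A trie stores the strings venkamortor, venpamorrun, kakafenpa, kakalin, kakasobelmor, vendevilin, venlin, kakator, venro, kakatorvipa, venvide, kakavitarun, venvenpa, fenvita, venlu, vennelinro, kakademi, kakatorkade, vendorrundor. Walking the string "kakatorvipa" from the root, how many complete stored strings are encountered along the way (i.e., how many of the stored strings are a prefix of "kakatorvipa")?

Check each prefix of "kakatorvipa" against the stored set — each match is an end-marker on the path.
Prefixes of the query that are stored words: "kakator", "kakatorvipa"
Count: 2

2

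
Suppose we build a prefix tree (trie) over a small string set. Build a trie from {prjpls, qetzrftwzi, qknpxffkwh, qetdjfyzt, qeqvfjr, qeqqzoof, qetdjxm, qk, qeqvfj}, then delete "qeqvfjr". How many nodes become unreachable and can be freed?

A node on "qeqvfjr"'s path can go only if nothing else ends at it or branches off below it.
The suffix "r" (1 node) is used only by "qeqvfjr"; "qeqvfj" is itself a stored word, so pruning stops there.
Nodes removed: 1

1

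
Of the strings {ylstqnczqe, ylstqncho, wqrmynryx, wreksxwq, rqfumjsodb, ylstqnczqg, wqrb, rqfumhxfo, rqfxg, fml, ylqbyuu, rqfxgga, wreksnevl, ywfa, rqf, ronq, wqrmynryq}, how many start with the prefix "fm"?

1

Walk to "fm"; the words in its subtree are exactly those with that prefix.
Words under "fm": fml
Count: 1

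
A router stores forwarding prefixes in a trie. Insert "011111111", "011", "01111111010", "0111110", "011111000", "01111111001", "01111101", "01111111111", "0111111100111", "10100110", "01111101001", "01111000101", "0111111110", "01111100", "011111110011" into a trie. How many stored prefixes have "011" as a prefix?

14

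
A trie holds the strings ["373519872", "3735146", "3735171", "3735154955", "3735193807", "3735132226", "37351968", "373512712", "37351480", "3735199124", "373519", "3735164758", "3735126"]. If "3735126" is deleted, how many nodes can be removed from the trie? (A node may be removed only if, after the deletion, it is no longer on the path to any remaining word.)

1

A node on "3735126"'s path can go only if nothing else ends at it or branches off below it.
The suffix "6" (1 node) is used only by "3735126"; the node for "373512" still has the child "7", so pruning stops there.
Nodes removed: 1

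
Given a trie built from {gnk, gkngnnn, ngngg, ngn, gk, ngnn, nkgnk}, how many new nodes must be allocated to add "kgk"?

3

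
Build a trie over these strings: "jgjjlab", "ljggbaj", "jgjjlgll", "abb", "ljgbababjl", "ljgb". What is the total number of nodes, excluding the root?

27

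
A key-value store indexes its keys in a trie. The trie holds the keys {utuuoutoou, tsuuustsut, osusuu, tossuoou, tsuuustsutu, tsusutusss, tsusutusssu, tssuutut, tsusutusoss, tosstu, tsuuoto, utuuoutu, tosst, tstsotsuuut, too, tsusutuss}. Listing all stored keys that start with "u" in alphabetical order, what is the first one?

Filter for "u…" and sort: "utuuoutoou", "utuuoutu"
Position 1: utuuoutoou

utuuoutoou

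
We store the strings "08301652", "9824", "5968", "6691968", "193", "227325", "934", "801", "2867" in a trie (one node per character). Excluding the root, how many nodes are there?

Count nodes per top-level branch (shared prefixes stored once):
  '0'-branch (08301652): 8 nodes
  '1'-branch (193): 3 nodes
  '2'-branch (227325, 2867): 9 nodes
  '5'-branch (5968): 4 nodes
  '6'-branch (6691968): 7 nodes
  '8'-branch (801): 3 nodes
  '9'-branch (934, 9824): 6 nodes
Sum: 40

40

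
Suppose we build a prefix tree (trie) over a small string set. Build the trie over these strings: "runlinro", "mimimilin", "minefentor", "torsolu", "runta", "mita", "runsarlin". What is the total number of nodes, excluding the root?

Count nodes per top-level branch (shared prefixes stored once):
  'm'-branch (mimimilin, minefentor, mita): 19 nodes
  'r'-branch (runlinro, runsarlin, runta): 16 nodes
  't'-branch (torsolu): 7 nodes
Sum: 42

42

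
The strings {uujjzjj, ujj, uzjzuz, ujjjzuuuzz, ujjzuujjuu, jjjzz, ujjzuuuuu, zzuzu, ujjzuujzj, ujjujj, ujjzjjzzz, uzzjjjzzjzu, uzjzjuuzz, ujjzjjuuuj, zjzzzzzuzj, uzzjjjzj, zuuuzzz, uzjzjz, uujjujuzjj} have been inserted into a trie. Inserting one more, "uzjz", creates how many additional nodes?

Every character of "uzjz" already lies on an existing path (it is a prefix of some stored word).
No new nodes are needed: 0.

0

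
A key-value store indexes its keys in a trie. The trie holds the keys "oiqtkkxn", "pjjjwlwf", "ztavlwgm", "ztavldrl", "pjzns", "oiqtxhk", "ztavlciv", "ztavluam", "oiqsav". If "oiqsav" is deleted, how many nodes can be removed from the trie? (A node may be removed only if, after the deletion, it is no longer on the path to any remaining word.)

3

Walk "oiqsav" from the leaf back toward the root, removing each node that no remaining word uses.
The suffix "sav" (3 nodes) is used only by "oiqsav"; the node for "oiq" still has the child "t", so pruning stops there.
Nodes removed: 3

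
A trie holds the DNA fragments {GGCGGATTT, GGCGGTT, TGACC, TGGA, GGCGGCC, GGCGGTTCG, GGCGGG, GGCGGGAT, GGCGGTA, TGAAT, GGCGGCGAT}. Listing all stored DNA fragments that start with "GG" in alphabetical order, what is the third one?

Filter for "GG…" and sort: "GGCGGATTT", "GGCGGCC", "GGCGGCGAT", "GGCGGG", "GGCGGGAT", "GGCGGTA", "GGCGGTT", "GGCGGTTCG"
The 3rd is GGCGGCGAT.

GGCGGCGAT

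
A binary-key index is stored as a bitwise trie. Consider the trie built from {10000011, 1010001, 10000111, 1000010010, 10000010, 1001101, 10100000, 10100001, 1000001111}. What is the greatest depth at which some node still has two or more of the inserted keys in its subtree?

Equivalently: take the maximum, over all pairs, of their longest common prefix length.
e.g. "10000011" and "1000001111" share the prefix "10000011" of length 8; no pair shares a longer one.
Longest shared-prefix length: 8

8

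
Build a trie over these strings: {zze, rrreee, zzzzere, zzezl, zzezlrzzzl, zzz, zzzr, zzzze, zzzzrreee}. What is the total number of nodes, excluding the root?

27

Count nodes per top-level branch (shared prefixes stored once):
  'r'-branch (rrreee): 6 nodes
  'z'-branch (zze, zzezl, zzezlrzzzl, zzz, zzzr, zzzze, zzzzere, zzzzrreee): 21 nodes
Sum: 27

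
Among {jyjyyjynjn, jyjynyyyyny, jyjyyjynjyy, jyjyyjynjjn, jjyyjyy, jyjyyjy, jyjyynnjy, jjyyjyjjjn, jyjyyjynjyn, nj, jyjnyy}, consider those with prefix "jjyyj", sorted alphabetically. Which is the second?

Filter for "jjyyj…" and sort: "jjyyjyjjjn", "jjyyjyy"
The 2nd is jjyyjyy.

jjyyjyy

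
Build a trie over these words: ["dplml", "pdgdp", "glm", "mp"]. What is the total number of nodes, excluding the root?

Count nodes per top-level branch (shared prefixes stored once):
  'd'-branch (dplml): 5 nodes
  'g'-branch (glm): 3 nodes
  'm'-branch (mp): 2 nodes
  'p'-branch (pdgdp): 5 nodes
Sum: 15

15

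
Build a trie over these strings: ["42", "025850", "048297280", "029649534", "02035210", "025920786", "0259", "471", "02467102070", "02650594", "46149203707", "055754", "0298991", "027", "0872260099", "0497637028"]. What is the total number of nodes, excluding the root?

For each word, the new-node count is its length minus the longest prefix already in the trie:
  "42" → 2 new (4, 2)
  "025850" → 6 new (0, 2, 5, 8, 5, 0)
  "048297280" → prefix "0" already present; 8 new (4, 8, 2, 9, 7, 2, 8, 0)
  "029649534" → prefix "02" already present; 7 new (9, 6, 4, 9, 5, 3, 4)
  "02035210" → prefix "02" already present; 6 new (0, 3, 5, 2, 1, 0)
  "025920786" → prefix "025" already present; 6 new (9, 2, 0, 7, 8, 6)
  "0259" → prefix "0259" already present; 0 new (none)
  "471" → prefix "4" already present; 2 new (7, 1)
  "02467102070" → prefix "02" already present; 9 new (4, 6, 7, 1, 0, 2, 0, 7, 0)
  "02650594" → prefix "02" already present; 6 new (6, 5, 0, 5, 9, 4)
  "46149203707" → prefix "4" already present; 10 new (6, 1, 4, 9, 2, 0, 3, 7, 0, 7)
  "055754" → prefix "0" already present; 5 new (5, 5, 7, 5, 4)
  "0298991" → prefix "029" already present; 4 new (8, 9, 9, 1)
  "027" → prefix "02" already present; 1 new (7)
  "0872260099" → prefix "0" already present; 9 new (8, 7, 2, 2, 6, 0, 0, 9, 9)
  "0497637028" → prefix "04" already present; 8 new (9, 7, 6, 3, 7, 0, 2, 8)
Total nodes = 2 + 6 + 8 + 7 + 6 + 6 + 0 + 2 + 9 + 6 + 10 + 5 + 4 + 1 + 9 + 8 = 89

89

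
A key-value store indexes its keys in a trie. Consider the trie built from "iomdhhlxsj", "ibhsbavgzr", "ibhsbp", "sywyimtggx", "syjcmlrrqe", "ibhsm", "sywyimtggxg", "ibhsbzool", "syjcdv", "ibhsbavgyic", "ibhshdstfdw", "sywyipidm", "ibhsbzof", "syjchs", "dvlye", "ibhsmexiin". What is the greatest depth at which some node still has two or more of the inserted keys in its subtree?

The deepest shared node is where two words last agree before diverging.
e.g. "sywyimtggx" and "sywyimtggxg" share the prefix "sywyimtggx" of length 10; no pair shares a longer one.
Longest shared-prefix length: 10

10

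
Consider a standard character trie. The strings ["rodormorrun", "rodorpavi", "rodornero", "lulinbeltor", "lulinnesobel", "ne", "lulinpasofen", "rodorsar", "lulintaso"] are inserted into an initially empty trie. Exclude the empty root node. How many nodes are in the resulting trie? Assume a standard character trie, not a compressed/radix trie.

For each word, the new-node count is its length minus the longest prefix already in the trie:
  "rodormorrun" → 11 new (r, o, d, o, r, m, o, r, r, u, n)
  "rodorpavi" → prefix "rodor" already present; 4 new (p, a, v, i)
  "rodornero" → prefix "rodor" already present; 4 new (n, e, r, o)
  "lulinbeltor" → 11 new (l, u, l, i, n, b, e, l, t, o, r)
  "lulinnesobel" → prefix "lulin" already present; 7 new (n, e, s, o, b, e, l)
  "ne" → 2 new (n, e)
  "lulinpasofen" → prefix "lulin" already present; 7 new (p, a, s, o, f, e, n)
  "rodorsar" → prefix "rodor" already present; 3 new (s, a, r)
  "lulintaso" → prefix "lulin" already present; 4 new (t, a, s, o)
Total nodes = 11 + 4 + 4 + 11 + 7 + 2 + 7 + 3 + 4 = 53

53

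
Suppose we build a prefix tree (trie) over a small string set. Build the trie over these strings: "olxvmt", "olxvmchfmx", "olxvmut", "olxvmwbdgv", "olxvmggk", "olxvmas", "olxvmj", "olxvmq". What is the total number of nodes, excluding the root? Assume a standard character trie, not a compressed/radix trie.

25

Trie structure (* marks end of a word):
(root)
└─ o
   └─ l
      └─ x
         └─ v
            └─ m
               ├─ a
               │  └─ s *
               ├─ c
               │  └─ h
               │     └─ f
               │        └─ m
               │           └─ x *
               ├─ g
               │  └─ g
               │     └─ k *
               ├─ j *
               ├─ q *
               ├─ t *
               ├─ u
               │  └─ t *
               └─ w
                  └─ b
                     └─ d
                        └─ g
                           └─ v *
Counting every labelled node above: 25.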